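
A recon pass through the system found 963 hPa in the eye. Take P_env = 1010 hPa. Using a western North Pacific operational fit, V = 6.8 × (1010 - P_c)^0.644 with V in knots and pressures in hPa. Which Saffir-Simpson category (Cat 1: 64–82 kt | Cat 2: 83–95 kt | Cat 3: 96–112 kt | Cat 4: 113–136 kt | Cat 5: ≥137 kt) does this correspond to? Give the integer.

ΔP = 1010 − 963 = 47 hPa.
V ≈ 6.8 × 47^0.644 = 6.8 × 11.94 ≈ 81 kt.
81 kt falls in the Category 1 band.

1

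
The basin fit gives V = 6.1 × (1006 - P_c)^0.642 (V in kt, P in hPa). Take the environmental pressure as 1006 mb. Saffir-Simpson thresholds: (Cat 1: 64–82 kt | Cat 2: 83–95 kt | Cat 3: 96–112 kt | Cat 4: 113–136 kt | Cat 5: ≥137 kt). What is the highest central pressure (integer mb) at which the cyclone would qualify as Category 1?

Category 1 begins at V = 64 kt.
Required ΔP = (64/6.1)^(1/0.642) = 10.492^1.558 ≈ 38.91 mb.
P_c ≤ 1006 − 38.91 = 967.09, so the highest integer P_c is 967 mb.

967 mb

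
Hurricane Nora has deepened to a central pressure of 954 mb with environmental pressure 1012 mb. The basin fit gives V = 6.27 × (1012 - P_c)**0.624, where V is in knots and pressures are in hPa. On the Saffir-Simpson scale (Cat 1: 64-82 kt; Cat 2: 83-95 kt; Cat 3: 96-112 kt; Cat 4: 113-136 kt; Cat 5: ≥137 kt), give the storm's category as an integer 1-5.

ΔP = 1012 − 954 = 58 mb.
V ≈ 6.27 × 58^0.624 = 6.27 × 12.60 ≈ 79 kt.
79 kt falls in the Category 1 band.

1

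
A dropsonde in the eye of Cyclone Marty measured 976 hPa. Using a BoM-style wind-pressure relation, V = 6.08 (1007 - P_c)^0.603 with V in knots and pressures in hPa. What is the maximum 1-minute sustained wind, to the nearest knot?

ΔP = 1007 − 976 = 31 hPa.
31^0.603 ≈ 7.930.
V ≈ 6.08 × 7.930 ≈ 48.2 kt.

48 kt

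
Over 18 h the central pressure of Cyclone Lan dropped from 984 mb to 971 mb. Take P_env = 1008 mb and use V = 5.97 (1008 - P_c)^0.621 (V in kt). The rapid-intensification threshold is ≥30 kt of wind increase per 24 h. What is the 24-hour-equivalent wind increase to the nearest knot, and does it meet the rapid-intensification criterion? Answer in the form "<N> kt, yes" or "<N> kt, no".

18 kt, no

V₁: ΔP = 24, V ≈ 5.97 × 24^0.621 ≈ 42.96 kt.
V₂: ΔP = 37, V ≈ 5.97 × 37^0.621 ≈ 56.21 kt.
ΔV over 18 h = 13.25 kt → 24 h equivalent = 13.25 × 24/18 ≈ 17.67 kt.
18 kt < 30 kt ⇒ not rapid intensification.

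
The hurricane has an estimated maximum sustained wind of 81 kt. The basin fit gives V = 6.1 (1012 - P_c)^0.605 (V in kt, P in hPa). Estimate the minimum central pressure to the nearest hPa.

ΔP = (V / 6.1)^(1/0.605) = (81/6.1)^1.653.
81/6.1 = 13.279; 13.279^1.653 ≈ 71.85 hPa.
P_c = 1012 − 71.85 = 940.15 ≈ 940 hPa.

940 hPa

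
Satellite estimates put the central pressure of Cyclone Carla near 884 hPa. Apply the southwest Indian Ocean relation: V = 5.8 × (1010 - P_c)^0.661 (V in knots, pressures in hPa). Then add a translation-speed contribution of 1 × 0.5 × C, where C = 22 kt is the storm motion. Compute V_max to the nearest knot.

ΔP = 1010 − 884 = 126 hPa.
126^0.661 ≈ 24.454.
V ≈ 5.8 × 24.454 ≈ 141.8 kt.
Translation term: 1 × 0.5 × 22 = 11 kt.
Corrected V ≈ 152.8 kt → 153 kt.

153 kt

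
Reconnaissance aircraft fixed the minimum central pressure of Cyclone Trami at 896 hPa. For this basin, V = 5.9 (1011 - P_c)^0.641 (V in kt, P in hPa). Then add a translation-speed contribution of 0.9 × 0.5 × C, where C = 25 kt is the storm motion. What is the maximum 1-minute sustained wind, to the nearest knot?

135 kt

ΔP = 1011 − 896 = 115 hPa.
115^0.641 ≈ 20.937.
V ≈ 5.9 × 20.937 ≈ 123.5 kt.
Translation term: 0.9 × 0.5 × 25 = 11.25 kt.
Corrected V ≈ 134.75 kt → 135 kt.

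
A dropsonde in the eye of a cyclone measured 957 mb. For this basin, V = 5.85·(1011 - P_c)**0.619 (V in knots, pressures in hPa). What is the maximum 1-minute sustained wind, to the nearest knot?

ΔP = 1011 − 957 = 54 mb.
54^0.619 ≈ 11.813.
V ≈ 5.85 × 11.813 ≈ 69.1 kt.

69 kt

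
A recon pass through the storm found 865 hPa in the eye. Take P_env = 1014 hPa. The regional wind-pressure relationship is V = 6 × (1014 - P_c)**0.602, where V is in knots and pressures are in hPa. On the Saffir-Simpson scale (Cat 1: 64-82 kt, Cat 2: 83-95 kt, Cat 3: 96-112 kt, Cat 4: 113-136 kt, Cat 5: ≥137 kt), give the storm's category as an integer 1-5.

4

ΔP = 1014 − 865 = 149 hPa.
V ≈ 6 × 149^0.602 = 6 × 20.34 ≈ 122 kt.
122 kt falls in the Category 4 band.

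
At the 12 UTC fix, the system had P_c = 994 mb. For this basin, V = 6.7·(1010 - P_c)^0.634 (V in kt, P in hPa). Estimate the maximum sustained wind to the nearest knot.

ΔP = 1010 − 994 = 16 mb.
16^0.634 ≈ 5.800.
V ≈ 6.7 × 5.800 ≈ 38.9 kt.

39 kt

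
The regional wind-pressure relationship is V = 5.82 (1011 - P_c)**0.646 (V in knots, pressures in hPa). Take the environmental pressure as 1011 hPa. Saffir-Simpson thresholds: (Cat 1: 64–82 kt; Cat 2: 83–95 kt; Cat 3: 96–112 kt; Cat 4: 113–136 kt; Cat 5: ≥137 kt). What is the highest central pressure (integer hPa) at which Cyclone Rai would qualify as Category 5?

878 hPa

Category 5 begins at V = 137 kt.
Required ΔP = (137/5.82)^(1/0.646) = 23.540^1.548 ≈ 132.90 hPa.
P_c ≤ 1011 − 132.90 = 878.10, so the highest integer P_c is 878 hPa.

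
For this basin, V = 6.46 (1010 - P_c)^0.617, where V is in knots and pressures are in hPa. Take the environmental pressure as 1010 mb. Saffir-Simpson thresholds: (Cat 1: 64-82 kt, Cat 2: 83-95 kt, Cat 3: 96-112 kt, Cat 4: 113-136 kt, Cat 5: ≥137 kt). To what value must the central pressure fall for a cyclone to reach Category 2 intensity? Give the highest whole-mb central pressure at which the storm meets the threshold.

Category 2 begins at V = 83 kt.
Required ΔP = (83/6.46)^(1/0.617) = 12.848^1.621 ≈ 62.68 mb.
P_c ≤ 1010 − 62.68 = 947.32, so the highest integer P_c is 947 mb.

947 mb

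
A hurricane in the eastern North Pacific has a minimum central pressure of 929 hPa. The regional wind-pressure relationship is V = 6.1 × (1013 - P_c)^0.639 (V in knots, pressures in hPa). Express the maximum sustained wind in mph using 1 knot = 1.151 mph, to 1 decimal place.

119.1 mph

ΔP = 1013 − 929 = 84 hPa.
V ≈ 6.1 × 84^0.639 = 6.1 × 16.967 ≈ 103.501 kt.
103.501 × 1.151 ≈ 119.13 mph → 119.1 mph.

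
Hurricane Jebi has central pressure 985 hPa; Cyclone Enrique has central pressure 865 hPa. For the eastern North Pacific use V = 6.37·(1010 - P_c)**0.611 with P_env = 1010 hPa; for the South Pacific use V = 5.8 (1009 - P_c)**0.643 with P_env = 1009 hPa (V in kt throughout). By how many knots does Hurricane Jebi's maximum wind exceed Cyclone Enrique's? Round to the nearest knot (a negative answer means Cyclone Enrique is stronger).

Hurricane Jebi: ΔP = 25; V ≈ 6.37 × 25^0.611 ≈ 45.53 kt.
Cyclone Enrique: ΔP = 144; V ≈ 5.8 × 144^0.643 ≈ 141.66 kt.
Difference ≈ 45.53 − 141.66 = -96.13 → -96 kt.

-96 kt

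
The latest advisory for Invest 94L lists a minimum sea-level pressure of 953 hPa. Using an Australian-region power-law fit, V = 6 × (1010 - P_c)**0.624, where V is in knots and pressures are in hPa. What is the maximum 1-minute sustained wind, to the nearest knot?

ΔP = 1010 − 953 = 57 hPa.
57^0.624 ≈ 12.464.
V ≈ 6 × 12.464 ≈ 74.8 kt.

75 kt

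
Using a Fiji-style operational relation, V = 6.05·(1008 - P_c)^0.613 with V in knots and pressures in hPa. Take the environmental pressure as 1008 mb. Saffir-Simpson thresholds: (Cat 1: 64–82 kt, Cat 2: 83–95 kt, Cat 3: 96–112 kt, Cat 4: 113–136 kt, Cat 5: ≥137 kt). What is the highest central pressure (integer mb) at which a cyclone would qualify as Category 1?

Category 1 begins at V = 64 kt.
Required ΔP = (64/6.05)^(1/0.613) = 10.579^1.631 ≈ 46.90 mb.
P_c ≤ 1008 − 46.90 = 961.10, so the highest integer P_c is 961 mb.

961 mb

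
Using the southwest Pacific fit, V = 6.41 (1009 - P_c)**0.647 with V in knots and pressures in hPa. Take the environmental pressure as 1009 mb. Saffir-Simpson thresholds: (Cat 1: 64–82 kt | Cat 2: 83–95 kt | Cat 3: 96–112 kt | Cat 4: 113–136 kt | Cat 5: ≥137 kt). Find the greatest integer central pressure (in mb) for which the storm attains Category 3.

943 mb

Category 3 begins at V = 96 kt.
Required ΔP = (96/6.41)^(1/0.647) = 14.977^1.546 ≈ 65.57 mb.
P_c ≤ 1009 − 65.57 = 943.43, so the highest integer P_c is 943 mb.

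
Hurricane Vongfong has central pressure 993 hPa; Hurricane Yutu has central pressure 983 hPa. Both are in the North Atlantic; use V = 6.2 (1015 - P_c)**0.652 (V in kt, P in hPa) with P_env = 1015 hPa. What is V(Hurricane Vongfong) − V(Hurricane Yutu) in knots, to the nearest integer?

Hurricane Vongfong: ΔP = 22; V ≈ 6.2 × 22^0.652 ≈ 46.52 kt.
Hurricane Yutu: ΔP = 32; V ≈ 6.2 × 32^0.652 ≈ 59.39 kt.
Difference ≈ 46.52 − 59.39 = -12.87 → -13 kt.

-13 kt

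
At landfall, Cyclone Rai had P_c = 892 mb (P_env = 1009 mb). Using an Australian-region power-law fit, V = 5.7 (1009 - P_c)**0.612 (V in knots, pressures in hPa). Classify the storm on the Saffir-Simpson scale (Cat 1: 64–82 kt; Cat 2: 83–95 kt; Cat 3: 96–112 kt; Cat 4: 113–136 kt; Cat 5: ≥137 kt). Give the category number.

3

ΔP = 1009 − 892 = 117 mb.
V ≈ 5.7 × 117^0.612 = 5.7 × 18.44 ≈ 105 kt.
105 kt falls in the Category 3 band.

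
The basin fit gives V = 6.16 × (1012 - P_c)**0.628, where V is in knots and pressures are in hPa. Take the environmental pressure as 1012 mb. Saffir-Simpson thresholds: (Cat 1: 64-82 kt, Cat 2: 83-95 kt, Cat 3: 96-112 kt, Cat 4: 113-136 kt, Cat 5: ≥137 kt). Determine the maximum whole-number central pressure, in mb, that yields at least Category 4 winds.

909 mb

Category 4 begins at V = 113 kt.
Required ΔP = (113/6.16)^(1/0.628) = 18.344^1.592 ≈ 102.79 mb.
P_c ≤ 1012 − 102.79 = 909.21, so the highest integer P_c is 909 mb.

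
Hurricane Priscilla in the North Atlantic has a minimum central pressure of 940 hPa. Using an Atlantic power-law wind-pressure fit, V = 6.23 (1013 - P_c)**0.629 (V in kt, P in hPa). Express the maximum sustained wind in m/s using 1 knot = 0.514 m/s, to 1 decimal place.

ΔP = 1013 − 940 = 73 hPa.
V ≈ 6.23 × 73^0.629 = 6.23 × 14.860 ≈ 92.580 kt.
92.580 × 0.514 ≈ 47.59 m/s → 47.6 m/s.

47.6 m/s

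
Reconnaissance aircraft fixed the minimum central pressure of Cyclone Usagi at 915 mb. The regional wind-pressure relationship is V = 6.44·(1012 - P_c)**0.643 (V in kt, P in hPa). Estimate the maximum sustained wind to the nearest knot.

ΔP = 1012 − 915 = 97 mb.
97^0.643 ≈ 18.945.
V ≈ 6.44 × 18.945 ≈ 122.0 kt.

122 kt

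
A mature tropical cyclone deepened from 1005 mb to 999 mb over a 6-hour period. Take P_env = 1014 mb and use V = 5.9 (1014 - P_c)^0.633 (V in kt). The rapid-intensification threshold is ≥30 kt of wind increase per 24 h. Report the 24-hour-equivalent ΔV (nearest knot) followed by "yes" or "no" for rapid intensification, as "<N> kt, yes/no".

V₁: ΔP = 9, V ≈ 5.9 × 9^0.633 ≈ 23.71 kt.
V₂: ΔP = 15, V ≈ 5.9 × 15^0.633 ≈ 32.76 kt.
ΔV over 6 h = 9.05 kt → 24 h equivalent = 9.05 × 24/6 ≈ 36.20 kt.
36 kt ≥ 30 kt ⇒ rapid intensification.

36 kt, yes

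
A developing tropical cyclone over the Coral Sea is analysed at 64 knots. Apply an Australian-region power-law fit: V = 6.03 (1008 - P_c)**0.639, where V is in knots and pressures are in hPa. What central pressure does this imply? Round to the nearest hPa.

ΔP = (V / 6.03)^(1/0.639) = (64/6.03)^1.565.
64/6.03 = 10.614; 10.614^1.565 ≈ 40.31 hPa.
P_c = 1008 − 40.31 = 967.69 ≈ 968 hPa.

968 hPa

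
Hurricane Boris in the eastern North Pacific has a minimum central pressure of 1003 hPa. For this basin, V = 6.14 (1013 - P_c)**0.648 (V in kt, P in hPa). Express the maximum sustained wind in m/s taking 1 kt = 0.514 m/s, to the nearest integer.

ΔP = 1013 − 1003 = 10 hPa.
V ≈ 6.14 × 10^0.648 = 6.14 × 4.446 ≈ 27.300 kt.
27.300 × 0.514 ≈ 14.03 m/s → 14 m/s.

14 m/s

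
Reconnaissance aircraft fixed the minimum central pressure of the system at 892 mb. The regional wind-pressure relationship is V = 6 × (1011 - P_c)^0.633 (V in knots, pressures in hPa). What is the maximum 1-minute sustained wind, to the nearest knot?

ΔP = 1011 − 892 = 119 mb.
119^0.633 ≈ 20.598.
V ≈ 6 × 20.598 ≈ 123.6 kt.

124 kt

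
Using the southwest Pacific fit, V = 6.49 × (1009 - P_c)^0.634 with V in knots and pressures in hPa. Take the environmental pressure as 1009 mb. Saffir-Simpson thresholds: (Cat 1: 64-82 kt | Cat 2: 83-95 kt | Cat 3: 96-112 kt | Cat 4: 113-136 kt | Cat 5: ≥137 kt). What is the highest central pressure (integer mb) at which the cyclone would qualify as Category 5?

886 mb

Category 5 begins at V = 137 kt.
Required ΔP = (137/6.49)^(1/0.634) = 21.109^1.577 ≈ 122.77 mb.
P_c ≤ 1009 − 122.77 = 886.23, so the highest integer P_c is 886 mb.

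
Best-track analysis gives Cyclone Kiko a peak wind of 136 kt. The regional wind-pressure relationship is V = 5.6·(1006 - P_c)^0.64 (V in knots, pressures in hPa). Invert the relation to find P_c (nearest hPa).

ΔP = (V / 5.6)^(1/0.64) = (136/5.6)^1.562.
136/5.6 = 24.286; 24.286^1.562 ≈ 146.09 hPa.
P_c = 1006 − 146.09 = 859.91 ≈ 860 hPa.

860 hPa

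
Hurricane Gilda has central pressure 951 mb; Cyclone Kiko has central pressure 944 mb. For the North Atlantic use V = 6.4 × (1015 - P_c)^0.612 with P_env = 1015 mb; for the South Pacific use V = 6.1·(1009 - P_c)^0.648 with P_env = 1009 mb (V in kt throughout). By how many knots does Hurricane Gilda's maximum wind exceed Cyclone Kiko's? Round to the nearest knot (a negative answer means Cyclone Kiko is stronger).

Hurricane Gilda: ΔP = 64; V ≈ 6.4 × 64^0.612 ≈ 81.58 kt.
Cyclone Kiko: ΔP = 65; V ≈ 6.1 × 65^0.648 ≈ 91.22 kt.
Difference ≈ 81.58 − 91.22 = -9.64 → -10 kt.

-10 kt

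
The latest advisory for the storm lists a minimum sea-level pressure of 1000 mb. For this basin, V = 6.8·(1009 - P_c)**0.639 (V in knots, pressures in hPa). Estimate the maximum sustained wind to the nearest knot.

28 kt

ΔP = 1009 − 1000 = 9 mb.
9^0.639 ≈ 4.072.
V ≈ 6.8 × 4.072 ≈ 27.7 kt.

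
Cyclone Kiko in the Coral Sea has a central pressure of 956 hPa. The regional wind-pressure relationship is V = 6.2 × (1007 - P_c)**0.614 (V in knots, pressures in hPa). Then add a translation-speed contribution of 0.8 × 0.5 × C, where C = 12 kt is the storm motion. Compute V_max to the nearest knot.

74 kt

ΔP = 1007 − 956 = 51 hPa.
51^0.614 ≈ 11.180.
V ≈ 6.2 × 11.180 ≈ 69.3 kt.
Translation term: 0.8 × 0.5 × 12 = 4.8 kt.
Corrected V ≈ 74.1 kt → 74 kt.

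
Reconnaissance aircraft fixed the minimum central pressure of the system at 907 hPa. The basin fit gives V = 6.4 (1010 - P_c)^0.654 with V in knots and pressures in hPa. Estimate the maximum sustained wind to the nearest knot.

ΔP = 1010 − 907 = 103 hPa.
103^0.654 ≈ 20.720.
V ≈ 6.4 × 20.720 ≈ 132.6 kt.

133 kt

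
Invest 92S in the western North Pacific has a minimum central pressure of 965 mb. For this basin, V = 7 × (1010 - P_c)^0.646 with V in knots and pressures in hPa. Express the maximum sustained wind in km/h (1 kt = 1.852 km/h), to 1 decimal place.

151.6 km/h

ΔP = 1010 − 965 = 45 mb.
V ≈ 7 × 45^0.646 = 7 × 11.694 ≈ 81.860 kt.
81.860 × 1.852 ≈ 151.61 km/h → 151.6 km/h.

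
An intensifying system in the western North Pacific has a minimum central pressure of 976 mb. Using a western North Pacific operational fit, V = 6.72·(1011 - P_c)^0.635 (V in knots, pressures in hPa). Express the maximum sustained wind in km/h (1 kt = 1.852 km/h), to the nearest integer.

ΔP = 1011 − 976 = 35 mb.
V ≈ 6.72 × 35^0.635 = 6.72 × 9.561 ≈ 64.247 kt.
64.247 × 1.852 ≈ 118.99 km/h → 119 km/h.

119 km/h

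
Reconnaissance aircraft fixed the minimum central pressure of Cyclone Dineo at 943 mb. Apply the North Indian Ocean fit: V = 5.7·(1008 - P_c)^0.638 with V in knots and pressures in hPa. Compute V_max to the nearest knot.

82 kt

ΔP = 1008 − 943 = 65 mb.
65^0.638 ≈ 14.343.
V ≈ 5.7 × 14.343 ≈ 81.8 kt.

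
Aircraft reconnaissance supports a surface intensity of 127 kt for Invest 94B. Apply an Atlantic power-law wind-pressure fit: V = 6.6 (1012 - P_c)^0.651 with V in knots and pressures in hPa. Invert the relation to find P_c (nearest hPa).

918 hPa

ΔP = (V / 6.6)^(1/0.651) = (127/6.6)^1.536.
127/6.6 = 19.242; 19.242^1.536 ≈ 93.92 hPa.
P_c = 1012 − 93.92 = 918.08 ≈ 918 hPa.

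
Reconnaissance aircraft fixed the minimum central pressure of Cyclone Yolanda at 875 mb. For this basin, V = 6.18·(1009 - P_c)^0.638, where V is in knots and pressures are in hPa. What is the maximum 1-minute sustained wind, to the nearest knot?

ΔP = 1009 − 875 = 134 mb.
134^0.638 ≈ 22.756.
V ≈ 6.18 × 22.756 ≈ 140.6 kt.

141 kt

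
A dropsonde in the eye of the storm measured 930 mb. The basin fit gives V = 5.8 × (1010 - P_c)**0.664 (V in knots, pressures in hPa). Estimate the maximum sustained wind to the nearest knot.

106 kt

ΔP = 1010 − 930 = 80 mb.
80^0.664 ≈ 18.351.
V ≈ 5.8 × 18.351 ≈ 106.4 kt.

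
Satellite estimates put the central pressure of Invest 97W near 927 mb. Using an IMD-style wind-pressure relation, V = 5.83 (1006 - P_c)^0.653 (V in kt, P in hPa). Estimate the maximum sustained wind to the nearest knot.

101 kt

ΔP = 1006 − 927 = 79 mb.
79^0.653 ≈ 17.344.
V ≈ 5.83 × 17.344 ≈ 101.1 kt.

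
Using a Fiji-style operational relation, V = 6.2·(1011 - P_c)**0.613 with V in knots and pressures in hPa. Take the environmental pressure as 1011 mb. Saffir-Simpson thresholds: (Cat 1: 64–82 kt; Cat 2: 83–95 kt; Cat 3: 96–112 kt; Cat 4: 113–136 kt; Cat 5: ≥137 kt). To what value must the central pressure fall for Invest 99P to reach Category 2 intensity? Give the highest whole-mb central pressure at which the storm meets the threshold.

942 mb

Category 2 begins at V = 83 kt.
Required ΔP = (83/6.2)^(1/0.613) = 13.387^1.631 ≈ 68.86 mb.
P_c ≤ 1011 − 68.86 = 942.14, so the highest integer P_c is 942 mb.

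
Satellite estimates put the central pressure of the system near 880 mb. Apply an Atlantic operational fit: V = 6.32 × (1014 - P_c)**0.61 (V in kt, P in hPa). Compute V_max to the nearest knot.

ΔP = 1014 − 880 = 134 mb.
134^0.61 ≈ 19.840.
V ≈ 6.32 × 19.840 ≈ 125.4 kt.

125 kt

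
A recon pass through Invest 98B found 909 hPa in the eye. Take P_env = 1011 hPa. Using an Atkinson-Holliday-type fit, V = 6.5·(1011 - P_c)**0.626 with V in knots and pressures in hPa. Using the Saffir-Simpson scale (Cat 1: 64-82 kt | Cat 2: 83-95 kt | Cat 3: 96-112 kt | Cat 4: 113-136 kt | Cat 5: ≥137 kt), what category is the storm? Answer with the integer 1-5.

4

ΔP = 1011 − 909 = 102 hPa.
V ≈ 6.5 × 102^0.626 = 6.5 × 18.09 ≈ 118 kt.
118 kt falls in the Category 4 band.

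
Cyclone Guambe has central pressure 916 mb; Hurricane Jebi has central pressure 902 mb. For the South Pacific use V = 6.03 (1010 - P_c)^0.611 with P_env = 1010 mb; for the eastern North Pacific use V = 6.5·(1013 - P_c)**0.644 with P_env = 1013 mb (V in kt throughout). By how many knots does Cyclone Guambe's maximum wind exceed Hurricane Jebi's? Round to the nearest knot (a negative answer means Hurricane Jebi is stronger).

Cyclone Guambe: ΔP = 94; V ≈ 6.03 × 94^0.611 ≈ 96.81 kt.
Hurricane Jebi: ΔP = 111; V ≈ 6.5 × 111^0.644 ≈ 134.93 kt.
Difference ≈ 96.81 − 134.93 = -38.12 → -38 kt.

-38 kt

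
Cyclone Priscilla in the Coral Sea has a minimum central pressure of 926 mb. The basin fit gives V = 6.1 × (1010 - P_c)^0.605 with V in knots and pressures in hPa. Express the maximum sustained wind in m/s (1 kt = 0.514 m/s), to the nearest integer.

46 m/s

ΔP = 1010 − 926 = 84 mb.
V ≈ 6.1 × 84^0.605 = 6.1 × 14.594 ≈ 89.026 kt.
89.026 × 0.514 ≈ 45.76 m/s → 46 m/s.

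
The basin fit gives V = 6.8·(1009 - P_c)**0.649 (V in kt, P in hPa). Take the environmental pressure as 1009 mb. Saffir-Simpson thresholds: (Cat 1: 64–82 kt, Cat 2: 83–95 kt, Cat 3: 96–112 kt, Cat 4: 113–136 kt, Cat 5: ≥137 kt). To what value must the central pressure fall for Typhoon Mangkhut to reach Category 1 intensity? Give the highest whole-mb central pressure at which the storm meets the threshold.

977 mb

Category 1 begins at V = 64 kt.
Required ΔP = (64/6.8)^(1/0.649) = 9.412^1.541 ≈ 31.64 mb.
P_c ≤ 1009 − 31.64 = 977.36, so the highest integer P_c is 977 mb.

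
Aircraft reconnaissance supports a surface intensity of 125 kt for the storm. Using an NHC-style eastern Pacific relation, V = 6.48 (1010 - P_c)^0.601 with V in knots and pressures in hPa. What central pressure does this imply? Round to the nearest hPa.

ΔP = (V / 6.48)^(1/0.601) = (125/6.48)^1.664.
125/6.48 = 19.290; 19.290^1.664 ≈ 137.61 hPa.
P_c = 1010 − 137.61 = 872.39 ≈ 872 hPa.

872 hPa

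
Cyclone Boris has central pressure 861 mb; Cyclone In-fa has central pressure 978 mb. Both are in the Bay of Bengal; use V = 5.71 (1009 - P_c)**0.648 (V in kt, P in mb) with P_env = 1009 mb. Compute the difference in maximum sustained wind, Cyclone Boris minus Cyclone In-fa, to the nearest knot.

93 kt

Cyclone Boris: ΔP = 148; V ≈ 5.71 × 148^0.648 ≈ 145.53 kt.
Cyclone In-fa: ΔP = 31; V ≈ 5.71 × 31^0.648 ≈ 52.85 kt.
Difference ≈ 145.53 − 52.85 = 92.68 → 93 kt.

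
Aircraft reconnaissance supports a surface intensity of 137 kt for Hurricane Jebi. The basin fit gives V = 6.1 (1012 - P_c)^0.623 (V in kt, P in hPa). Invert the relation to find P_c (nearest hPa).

864 hPa

ΔP = (V / 6.1)^(1/0.623) = (137/6.1)^1.605.
137/6.1 = 22.459; 22.459^1.605 ≈ 147.63 hPa.
P_c = 1012 − 147.63 = 864.37 ≈ 864 hPa.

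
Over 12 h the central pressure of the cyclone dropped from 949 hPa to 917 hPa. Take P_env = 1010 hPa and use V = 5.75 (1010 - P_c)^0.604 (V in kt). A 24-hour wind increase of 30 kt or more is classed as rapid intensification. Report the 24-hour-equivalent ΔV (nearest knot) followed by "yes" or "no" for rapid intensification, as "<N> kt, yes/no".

40 kt, yes

V₁: ΔP = 61, V ≈ 5.75 × 61^0.604 ≈ 68.87 kt.
V₂: ΔP = 93, V ≈ 5.75 × 93^0.604 ≈ 88.84 kt.
ΔV over 12 h = 19.97 kt → 24 h equivalent = 19.97 × 24/12 ≈ 39.94 kt.
40 kt ≥ 30 kt ⇒ rapid intensification.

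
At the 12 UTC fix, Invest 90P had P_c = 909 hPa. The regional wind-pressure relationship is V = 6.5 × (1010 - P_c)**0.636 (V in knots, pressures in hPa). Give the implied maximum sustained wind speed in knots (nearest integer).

122 kt

ΔP = 1010 − 909 = 101 hPa.
101^0.636 ≈ 18.826.
V ≈ 6.5 × 18.826 ≈ 122.4 kt.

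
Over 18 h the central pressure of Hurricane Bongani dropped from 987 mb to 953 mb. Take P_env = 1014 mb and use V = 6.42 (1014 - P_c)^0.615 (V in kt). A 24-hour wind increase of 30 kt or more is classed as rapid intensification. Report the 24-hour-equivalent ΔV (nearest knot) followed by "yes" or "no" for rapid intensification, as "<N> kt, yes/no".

42 kt, yes

V₁: ΔP = 27, V ≈ 6.42 × 27^0.615 ≈ 48.73 kt.
V₂: ΔP = 61, V ≈ 6.42 × 61^0.615 ≈ 80.45 kt.
ΔV over 18 h = 31.72 kt → 24 h equivalent = 31.72 × 24/18 ≈ 42.29 kt.
42 kt ≥ 30 kt ⇒ rapid intensification.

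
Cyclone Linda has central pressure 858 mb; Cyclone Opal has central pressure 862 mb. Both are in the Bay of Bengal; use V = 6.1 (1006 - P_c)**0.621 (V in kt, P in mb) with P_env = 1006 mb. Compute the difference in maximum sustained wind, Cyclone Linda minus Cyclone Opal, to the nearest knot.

2 kt

Cyclone Linda: ΔP = 148; V ≈ 6.1 × 148^0.621 ≈ 135.85 kt.
Cyclone Opal: ΔP = 144; V ≈ 6.1 × 144^0.621 ≈ 133.56 kt.
Difference ≈ 135.85 − 133.56 = 2.29 → 2 kt.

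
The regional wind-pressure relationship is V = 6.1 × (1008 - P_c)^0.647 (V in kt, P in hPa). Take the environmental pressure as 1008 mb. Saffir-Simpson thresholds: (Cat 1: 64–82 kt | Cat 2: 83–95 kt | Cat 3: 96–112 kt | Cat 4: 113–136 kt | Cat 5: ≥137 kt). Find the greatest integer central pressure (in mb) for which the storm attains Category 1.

Category 1 begins at V = 64 kt.
Required ΔP = (64/6.1)^(1/0.647) = 10.492^1.546 ≈ 37.83 mb.
P_c ≤ 1008 − 37.83 = 970.17, so the highest integer P_c is 970 mb.

970 mb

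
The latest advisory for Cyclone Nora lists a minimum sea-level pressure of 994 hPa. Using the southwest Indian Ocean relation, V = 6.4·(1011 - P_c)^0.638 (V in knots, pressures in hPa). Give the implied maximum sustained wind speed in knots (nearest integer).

ΔP = 1011 − 994 = 17 hPa.
17^0.638 ≈ 6.096.
V ≈ 6.4 × 6.096 ≈ 39.0 kt.

39 kt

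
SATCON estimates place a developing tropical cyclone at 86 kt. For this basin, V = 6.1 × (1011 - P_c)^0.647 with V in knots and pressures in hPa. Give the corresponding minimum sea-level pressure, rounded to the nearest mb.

ΔP = (V / 6.1)^(1/0.647) = (86/6.1)^1.546.
86/6.1 = 14.098; 14.098^1.546 ≈ 59.72 mb.
P_c = 1011 − 59.72 = 951.28 ≈ 951 mb.

951 mb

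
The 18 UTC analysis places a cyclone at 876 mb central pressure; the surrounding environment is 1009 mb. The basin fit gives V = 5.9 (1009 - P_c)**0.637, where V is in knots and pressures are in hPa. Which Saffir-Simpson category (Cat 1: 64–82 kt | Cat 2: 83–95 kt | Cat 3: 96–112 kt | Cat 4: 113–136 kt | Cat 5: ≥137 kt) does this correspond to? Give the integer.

ΔP = 1009 − 876 = 133 mb.
V ≈ 5.9 × 133^0.637 = 5.9 × 22.54 ≈ 133 kt.
133 kt falls in the Category 4 band.

4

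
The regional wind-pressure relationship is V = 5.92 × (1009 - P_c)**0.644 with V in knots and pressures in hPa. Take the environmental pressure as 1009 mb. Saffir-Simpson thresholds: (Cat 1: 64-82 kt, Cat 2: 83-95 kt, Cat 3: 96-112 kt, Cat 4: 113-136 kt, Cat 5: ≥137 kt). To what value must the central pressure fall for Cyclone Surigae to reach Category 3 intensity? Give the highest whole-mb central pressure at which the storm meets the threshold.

933 mb

Category 3 begins at V = 96 kt.
Required ΔP = (96/5.92)^(1/0.644) = 16.216^1.553 ≈ 75.65 mb.
P_c ≤ 1009 − 75.65 = 933.35, so the highest integer P_c is 933 mb.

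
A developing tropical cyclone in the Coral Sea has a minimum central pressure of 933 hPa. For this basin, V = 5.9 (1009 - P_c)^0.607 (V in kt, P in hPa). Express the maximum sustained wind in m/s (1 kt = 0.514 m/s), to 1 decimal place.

42.0 m/s

ΔP = 1009 − 933 = 76 hPa.
V ≈ 5.9 × 76^0.607 = 5.9 × 13.857 ≈ 81.753 kt.
81.753 × 0.514 ≈ 42.02 m/s → 42.0 m/s.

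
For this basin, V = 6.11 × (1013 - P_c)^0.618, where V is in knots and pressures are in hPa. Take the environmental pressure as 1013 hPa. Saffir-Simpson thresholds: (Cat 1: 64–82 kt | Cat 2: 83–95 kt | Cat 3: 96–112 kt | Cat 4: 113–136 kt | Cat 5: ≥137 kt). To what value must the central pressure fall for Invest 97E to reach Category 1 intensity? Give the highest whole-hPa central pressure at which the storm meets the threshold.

968 hPa

Category 1 begins at V = 64 kt.
Required ΔP = (64/6.11)^(1/0.618) = 10.475^1.618 ≈ 44.74 hPa.
P_c ≤ 1013 − 44.74 = 968.26, so the highest integer P_c is 968 hPa.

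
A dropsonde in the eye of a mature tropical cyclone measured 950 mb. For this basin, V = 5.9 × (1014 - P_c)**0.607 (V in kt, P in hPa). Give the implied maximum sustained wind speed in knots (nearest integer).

74 kt

ΔP = 1014 − 950 = 64 mb.
64^0.607 ≈ 12.484.
V ≈ 5.9 × 12.484 ≈ 73.7 kt.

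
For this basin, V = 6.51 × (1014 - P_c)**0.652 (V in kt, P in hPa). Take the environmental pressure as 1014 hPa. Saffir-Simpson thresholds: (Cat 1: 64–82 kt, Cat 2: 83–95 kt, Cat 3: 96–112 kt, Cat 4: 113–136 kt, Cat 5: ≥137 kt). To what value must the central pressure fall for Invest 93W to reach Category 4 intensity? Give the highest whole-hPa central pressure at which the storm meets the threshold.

934 hPa

Category 4 begins at V = 113 kt.
Required ΔP = (113/6.51)^(1/0.652) = 17.358^1.534 ≈ 79.63 hPa.
P_c ≤ 1014 − 79.63 = 934.37, so the highest integer P_c is 934 hPa.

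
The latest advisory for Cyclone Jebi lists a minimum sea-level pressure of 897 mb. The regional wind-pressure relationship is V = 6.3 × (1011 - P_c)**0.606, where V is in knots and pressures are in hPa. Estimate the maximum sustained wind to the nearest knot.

111 kt

ΔP = 1011 − 897 = 114 mb.
114^0.606 ≈ 17.639.
V ≈ 6.3 × 17.639 ≈ 111.1 kt.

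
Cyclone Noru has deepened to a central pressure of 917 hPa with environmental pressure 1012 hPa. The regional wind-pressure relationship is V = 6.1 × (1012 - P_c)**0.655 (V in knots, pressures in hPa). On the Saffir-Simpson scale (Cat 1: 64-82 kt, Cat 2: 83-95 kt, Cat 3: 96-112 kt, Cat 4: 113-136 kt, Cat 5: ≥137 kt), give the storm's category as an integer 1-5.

ΔP = 1012 − 917 = 95 hPa.
V ≈ 6.1 × 95^0.655 = 6.1 × 19.74 ≈ 120 kt.
120 kt falls in the Category 4 band.

4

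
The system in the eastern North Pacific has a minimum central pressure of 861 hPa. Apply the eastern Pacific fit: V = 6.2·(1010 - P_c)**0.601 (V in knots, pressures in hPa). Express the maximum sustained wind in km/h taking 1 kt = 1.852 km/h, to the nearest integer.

ΔP = 1010 − 861 = 149 hPa.
V ≈ 6.2 × 149^0.601 = 6.2 × 20.234 ≈ 125.452 kt.
125.452 × 1.852 ≈ 232.34 km/h → 232 km/h.

232 km/h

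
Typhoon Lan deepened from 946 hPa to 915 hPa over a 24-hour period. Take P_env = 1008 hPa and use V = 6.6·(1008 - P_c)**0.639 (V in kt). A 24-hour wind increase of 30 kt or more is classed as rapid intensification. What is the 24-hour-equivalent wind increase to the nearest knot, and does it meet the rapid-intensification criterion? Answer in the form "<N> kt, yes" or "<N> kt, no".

27 kt, no

V₁: ΔP = 62, V ≈ 6.6 × 62^0.639 ≈ 92.23 kt.
V₂: ΔP = 93, V ≈ 6.6 × 93^0.639 ≈ 119.51 kt.
ΔV over 24 h = 27.28 kt → 24 h equivalent = 27.28 × 24/24 ≈ 27.28 kt.
27 kt < 30 kt ⇒ not rapid intensification.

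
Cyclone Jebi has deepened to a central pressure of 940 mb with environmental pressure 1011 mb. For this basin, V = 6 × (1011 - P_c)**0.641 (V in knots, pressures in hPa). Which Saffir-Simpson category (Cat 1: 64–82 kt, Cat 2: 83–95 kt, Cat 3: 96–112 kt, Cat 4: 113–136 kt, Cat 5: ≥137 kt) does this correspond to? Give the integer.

2

ΔP = 1011 − 940 = 71 mb.
V ≈ 6 × 71^0.641 = 6 × 15.37 ≈ 92 kt.
92 kt falls in the Category 2 band.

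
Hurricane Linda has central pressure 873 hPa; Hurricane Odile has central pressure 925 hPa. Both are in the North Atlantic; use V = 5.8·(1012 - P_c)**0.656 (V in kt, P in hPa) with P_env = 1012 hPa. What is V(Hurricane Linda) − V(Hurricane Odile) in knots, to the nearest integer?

Hurricane Linda: ΔP = 139; V ≈ 5.8 × 139^0.656 ≈ 147.65 kt.
Hurricane Odile: ΔP = 87; V ≈ 5.8 × 87^0.656 ≈ 108.58 kt.
Difference ≈ 147.65 − 108.58 = 39.07 → 39 kt.

39 kt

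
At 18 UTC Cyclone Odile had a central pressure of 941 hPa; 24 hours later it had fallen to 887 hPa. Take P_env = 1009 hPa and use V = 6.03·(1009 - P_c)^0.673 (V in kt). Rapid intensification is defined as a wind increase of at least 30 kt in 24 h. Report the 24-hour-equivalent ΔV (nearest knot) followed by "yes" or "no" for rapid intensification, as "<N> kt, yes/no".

50 kt, yes

V₁: ΔP = 68, V ≈ 6.03 × 68^0.673 ≈ 103.18 kt.
V₂: ΔP = 122, V ≈ 6.03 × 122^0.673 ≈ 152.91 kt.
ΔV over 24 h = 49.73 kt → 24 h equivalent = 49.73 × 24/24 ≈ 49.73 kt.
50 kt ≥ 30 kt ⇒ rapid intensification.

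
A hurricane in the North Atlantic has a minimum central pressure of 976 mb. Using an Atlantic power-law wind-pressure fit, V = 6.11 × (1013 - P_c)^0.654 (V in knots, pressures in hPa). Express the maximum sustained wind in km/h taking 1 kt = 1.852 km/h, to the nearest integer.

120 km/h

ΔP = 1013 − 976 = 37 mb.
V ≈ 6.11 × 37^0.654 = 6.11 × 10.607 ≈ 64.810 kt.
64.810 × 1.852 ≈ 120.03 km/h → 120 km/h.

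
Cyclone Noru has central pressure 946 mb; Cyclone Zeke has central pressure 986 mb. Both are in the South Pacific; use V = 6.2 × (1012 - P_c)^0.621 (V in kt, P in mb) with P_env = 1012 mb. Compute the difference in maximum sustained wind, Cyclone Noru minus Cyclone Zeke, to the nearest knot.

Cyclone Noru: ΔP = 66; V ≈ 6.2 × 66^0.621 ≈ 83.62 kt.
Cyclone Zeke: ΔP = 26; V ≈ 6.2 × 26^0.621 ≈ 46.89 kt.
Difference ≈ 83.62 − 46.89 = 36.73 → 37 kt.

37 kt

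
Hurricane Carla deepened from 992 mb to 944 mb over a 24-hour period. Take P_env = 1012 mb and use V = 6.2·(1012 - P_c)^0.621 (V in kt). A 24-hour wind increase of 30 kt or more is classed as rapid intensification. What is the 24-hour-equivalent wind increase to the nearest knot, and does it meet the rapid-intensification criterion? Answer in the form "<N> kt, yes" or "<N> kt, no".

V₁: ΔP = 20, V ≈ 6.2 × 20^0.621 ≈ 39.84 kt.
V₂: ΔP = 68, V ≈ 6.2 × 68^0.621 ≈ 85.19 kt.
ΔV over 24 h = 45.35 kt → 24 h equivalent = 45.35 × 24/24 ≈ 45.35 kt.
45 kt ≥ 30 kt ⇒ rapid intensification.

45 kt, yes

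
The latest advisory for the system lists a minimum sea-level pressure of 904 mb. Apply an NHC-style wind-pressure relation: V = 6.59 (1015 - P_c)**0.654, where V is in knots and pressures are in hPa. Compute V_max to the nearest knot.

ΔP = 1015 − 904 = 111 mb.
111^0.654 ≈ 21.759.
V ≈ 6.59 × 21.759 ≈ 143.4 kt.

143 kt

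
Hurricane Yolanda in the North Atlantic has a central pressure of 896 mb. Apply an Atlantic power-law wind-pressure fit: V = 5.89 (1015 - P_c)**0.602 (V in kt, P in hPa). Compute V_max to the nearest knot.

105 kt

ΔP = 1015 − 896 = 119 mb.
119^0.602 ≈ 17.761.
V ≈ 5.89 × 17.761 ≈ 104.6 kt.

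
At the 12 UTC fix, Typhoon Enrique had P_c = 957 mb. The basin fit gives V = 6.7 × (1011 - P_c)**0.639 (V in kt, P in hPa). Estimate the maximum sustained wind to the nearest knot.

ΔP = 1011 − 957 = 54 mb.
54^0.639 ≈ 12.794.
V ≈ 6.7 × 12.794 ≈ 85.7 kt.

86 kt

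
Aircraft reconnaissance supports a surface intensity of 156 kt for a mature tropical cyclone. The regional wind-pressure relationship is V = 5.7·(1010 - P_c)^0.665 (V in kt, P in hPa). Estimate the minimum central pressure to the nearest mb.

ΔP = (V / 5.7)^(1/0.665) = (156/5.7)^1.504.
156/5.7 = 27.368; 27.368^1.504 ≈ 144.97 mb.
P_c = 1010 − 144.97 = 865.03 ≈ 865 mb.

865 mb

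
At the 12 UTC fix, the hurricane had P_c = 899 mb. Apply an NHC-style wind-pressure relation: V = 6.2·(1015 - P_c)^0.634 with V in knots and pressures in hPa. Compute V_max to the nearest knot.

ΔP = 1015 − 899 = 116 mb.
116^0.634 ≈ 20.364.
V ≈ 6.2 × 20.364 ≈ 126.3 kt.

126 kt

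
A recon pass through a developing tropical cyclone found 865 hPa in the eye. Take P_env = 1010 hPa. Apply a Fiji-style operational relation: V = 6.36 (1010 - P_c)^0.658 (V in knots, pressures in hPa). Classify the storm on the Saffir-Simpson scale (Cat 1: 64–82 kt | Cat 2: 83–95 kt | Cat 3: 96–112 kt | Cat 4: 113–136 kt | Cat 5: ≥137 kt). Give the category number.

ΔP = 1010 − 865 = 145 hPa.
V ≈ 6.36 × 145^0.658 = 6.36 × 26.44 ≈ 168 kt.
168 kt falls in the Category 5 band.

5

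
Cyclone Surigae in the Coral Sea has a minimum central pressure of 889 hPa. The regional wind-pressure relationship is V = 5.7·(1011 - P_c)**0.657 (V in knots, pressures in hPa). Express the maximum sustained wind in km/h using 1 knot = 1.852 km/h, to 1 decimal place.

247.9 km/h

ΔP = 1011 − 889 = 122 hPa.
V ≈ 5.7 × 122^0.657 = 5.7 × 23.482 ≈ 133.848 kt.
133.848 × 1.852 ≈ 247.89 km/h → 247.9 km/h.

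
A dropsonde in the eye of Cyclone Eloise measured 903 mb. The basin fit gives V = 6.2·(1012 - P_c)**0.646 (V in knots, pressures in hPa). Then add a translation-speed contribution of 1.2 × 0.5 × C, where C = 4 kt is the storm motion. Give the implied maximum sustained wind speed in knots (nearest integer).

ΔP = 1012 − 903 = 109 mb.
109^0.646 ≈ 20.710.
V ≈ 6.2 × 20.710 ≈ 128.4 kt.
Translation term: 1.2 × 0.5 × 4 = 2.4 kt.
Corrected V ≈ 130.8 kt → 131 kt.

131 kt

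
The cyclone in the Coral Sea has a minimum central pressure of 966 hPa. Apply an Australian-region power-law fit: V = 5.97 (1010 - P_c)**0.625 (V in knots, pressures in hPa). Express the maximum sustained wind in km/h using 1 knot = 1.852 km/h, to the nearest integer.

118 km/h

ΔP = 1010 − 966 = 44 hPa.
V ≈ 5.97 × 44^0.625 = 5.97 × 10.645 ≈ 63.552 kt.
63.552 × 1.852 ≈ 117.70 km/h → 118 km/h.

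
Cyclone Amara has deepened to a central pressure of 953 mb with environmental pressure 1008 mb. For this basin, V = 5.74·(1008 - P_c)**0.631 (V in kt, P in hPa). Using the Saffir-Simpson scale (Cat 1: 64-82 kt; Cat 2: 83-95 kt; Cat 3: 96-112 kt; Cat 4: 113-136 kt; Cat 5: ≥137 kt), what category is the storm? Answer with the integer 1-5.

ΔP = 1008 − 953 = 55 mb.
V ≈ 5.74 × 55^0.631 = 5.74 × 12.54 ≈ 72 kt.
72 kt falls in the Category 1 band.

1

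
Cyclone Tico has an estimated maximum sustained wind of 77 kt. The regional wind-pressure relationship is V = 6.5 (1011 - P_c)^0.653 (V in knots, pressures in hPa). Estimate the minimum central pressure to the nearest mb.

967 mb

ΔP = (V / 6.5)^(1/0.653) = (77/6.5)^1.531.
77/6.5 = 11.846; 11.846^1.531 ≈ 44.06 mb.
P_c = 1011 − 44.06 = 966.94 ≈ 967 mb.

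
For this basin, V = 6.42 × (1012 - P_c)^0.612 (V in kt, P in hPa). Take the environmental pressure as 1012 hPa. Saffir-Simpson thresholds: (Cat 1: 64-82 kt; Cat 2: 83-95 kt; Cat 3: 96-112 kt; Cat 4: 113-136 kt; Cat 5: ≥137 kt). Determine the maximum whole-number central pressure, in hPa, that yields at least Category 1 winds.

Category 1 begins at V = 64 kt.
Required ΔP = (64/6.42)^(1/0.612) = 9.969^1.634 ≈ 42.83 hPa.
P_c ≤ 1012 − 42.83 = 969.17, so the highest integer P_c is 969 hPa.

969 hPa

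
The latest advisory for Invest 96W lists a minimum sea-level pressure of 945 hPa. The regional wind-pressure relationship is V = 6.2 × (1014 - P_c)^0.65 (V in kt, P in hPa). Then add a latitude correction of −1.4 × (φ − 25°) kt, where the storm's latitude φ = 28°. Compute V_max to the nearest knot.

ΔP = 1014 − 945 = 69 hPa.
69^0.65 ≈ 15.677.
V ≈ 6.2 × 15.677 ≈ 97.2 kt.
Latitude correction: −1.4 × (28 − 25) = -4.2 kt.
Corrected V ≈ 93 kt → 93 kt.

93 kt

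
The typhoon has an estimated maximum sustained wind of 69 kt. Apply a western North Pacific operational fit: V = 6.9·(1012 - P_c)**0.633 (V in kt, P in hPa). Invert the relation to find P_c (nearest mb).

974 mb

ΔP = (V / 6.9)^(1/0.633) = (69/6.9)^1.580.
69/6.9 = 10.000; 10.000^1.580 ≈ 38.00 mb.
P_c = 1012 − 38.00 = 974.00 ≈ 974 mb.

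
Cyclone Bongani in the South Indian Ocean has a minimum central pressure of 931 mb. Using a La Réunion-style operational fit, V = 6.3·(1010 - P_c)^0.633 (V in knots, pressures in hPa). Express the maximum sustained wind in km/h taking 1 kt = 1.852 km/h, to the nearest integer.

185 km/h

ΔP = 1010 − 931 = 79 mb.
V ≈ 6.3 × 79^0.633 = 6.3 × 15.893 ≈ 100.124 kt.
100.124 × 1.852 ≈ 185.43 km/h → 185 km/h.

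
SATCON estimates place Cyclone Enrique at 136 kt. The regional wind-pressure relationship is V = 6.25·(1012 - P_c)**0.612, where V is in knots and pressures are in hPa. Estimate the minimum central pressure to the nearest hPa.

ΔP = (V / 6.25)^(1/0.612) = (136/6.25)^1.634.
136/6.25 = 21.760; 21.760^1.634 ≈ 153.36 hPa.
P_c = 1012 − 153.36 = 858.64 ≈ 859 hPa.

859 hPa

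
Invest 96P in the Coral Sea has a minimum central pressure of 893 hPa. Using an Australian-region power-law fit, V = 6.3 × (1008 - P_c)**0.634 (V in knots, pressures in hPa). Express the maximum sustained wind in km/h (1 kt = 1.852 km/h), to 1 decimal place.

ΔP = 1008 − 893 = 115 hPa.
V ≈ 6.3 × 115^0.634 = 6.3 × 20.253 ≈ 127.592 kt.
127.592 × 1.852 ≈ 236.30 km/h → 236.3 km/h.

236.3 km/h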